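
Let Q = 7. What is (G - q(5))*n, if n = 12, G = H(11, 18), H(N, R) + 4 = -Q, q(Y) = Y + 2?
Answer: -216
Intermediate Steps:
q(Y) = 2 + Y
H(N, R) = -11 (H(N, R) = -4 - 1*7 = -4 - 7 = -11)
G = -11
(G - q(5))*n = (-11 - (2 + 5))*12 = (-11 - 1*7)*12 = (-11 - 7)*12 = -18*12 = -216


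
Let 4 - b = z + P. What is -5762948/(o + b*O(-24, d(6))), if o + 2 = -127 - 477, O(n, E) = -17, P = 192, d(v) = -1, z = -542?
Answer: 1440737/1656 ≈ 870.01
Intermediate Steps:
o = -606 (o = -2 + (-127 - 477) = -2 - 604 = -606)
b = 354 (b = 4 - (-542 + 192) = 4 - 1*(-350) = 4 + 350 = 354)
-5762948/(o + b*O(-24, d(6))) = -5762948/(-606 + 354*(-17)) = -5762948/(-606 - 6018) = -5762948/(-6624) = -5762948*(-1/6624) = 1440737/1656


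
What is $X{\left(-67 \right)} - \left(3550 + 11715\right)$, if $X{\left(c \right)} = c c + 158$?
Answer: $-10618$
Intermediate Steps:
$X{\left(c \right)} = 158 + c^{2}$ ($X{\left(c \right)} = c^{2} + 158 = 158 + c^{2}$)
$X{\left(-67 \right)} - \left(3550 + 11715\right) = \left(158 + \left(-67\right)^{2}\right) - \left(3550 + 11715\right) = \left(158 + 4489\right) - 15265 = 4647 - 15265 = -10618$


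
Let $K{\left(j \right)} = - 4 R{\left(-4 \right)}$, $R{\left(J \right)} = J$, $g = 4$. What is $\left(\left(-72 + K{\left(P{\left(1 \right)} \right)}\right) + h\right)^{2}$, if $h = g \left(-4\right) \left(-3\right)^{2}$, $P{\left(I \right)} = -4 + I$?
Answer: $40000$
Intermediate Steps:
$h = -144$ ($h = 4 \left(-4\right) \left(-3\right)^{2} = \left(-16\right) 9 = -144$)
$K{\left(j \right)} = 16$ ($K{\left(j \right)} = \left(-4\right) \left(-4\right) = 16$)
$\left(\left(-72 + K{\left(P{\left(1 \right)} \right)}\right) + h\right)^{2} = \left(\left(-72 + 16\right) - 144\right)^{2} = \left(-56 - 144\right)^{2} = \left(-200\right)^{2} = 40000$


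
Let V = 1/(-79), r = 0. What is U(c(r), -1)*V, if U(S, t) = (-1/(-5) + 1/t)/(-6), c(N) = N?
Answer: -2/1185 ≈ -0.0016878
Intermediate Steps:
U(S, t) = -1/30 - 1/(6*t) (U(S, t) = (-1*(-⅕) + 1/t)*(-⅙) = (⅕ + 1/t)*(-⅙) = -1/30 - 1/(6*t))
V = -1/79 ≈ -0.012658
U(c(r), -1)*V = ((1/30)*(-5 - 1*(-1))/(-1))*(-1/79) = ((1/30)*(-1)*(-5 + 1))*(-1/79) = ((1/30)*(-1)*(-4))*(-1/79) = (2/15)*(-1/79) = -2/1185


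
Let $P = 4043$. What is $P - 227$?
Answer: $3816$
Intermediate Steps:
$P - 227 = 4043 - 227 = 3816$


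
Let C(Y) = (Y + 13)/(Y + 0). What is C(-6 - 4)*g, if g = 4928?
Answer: -7392/5 ≈ -1478.4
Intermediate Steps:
C(Y) = (13 + Y)/Y
C(-6 - 4)*g = ((13 + (-6 - 4))/(-6 - 4))*4928 = ((13 - 10)/(-10))*4928 = -⅒*3*4928 = -3/10*4928 = -7392/5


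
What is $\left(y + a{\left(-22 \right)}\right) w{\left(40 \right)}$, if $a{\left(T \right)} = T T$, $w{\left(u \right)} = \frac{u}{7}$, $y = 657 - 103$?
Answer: $\frac{41520}{7} \approx 5931.4$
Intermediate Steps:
$y = 554$
$w{\left(u \right)} = \frac{u}{7}$ ($w{\left(u \right)} = u \frac{1}{7} = \frac{u}{7}$)
$a{\left(T \right)} = T^{2}$
$\left(y + a{\left(-22 \right)}\right) w{\left(40 \right)} = \left(554 + \left(-22\right)^{2}\right) \frac{1}{7} \cdot 40 = \left(554 + 484\right) \frac{40}{7} = 1038 \cdot \frac{40}{7} = \frac{41520}{7}$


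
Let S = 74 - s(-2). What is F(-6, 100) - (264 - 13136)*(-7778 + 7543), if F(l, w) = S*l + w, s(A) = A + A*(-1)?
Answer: -3025264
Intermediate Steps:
s(A) = 0 (s(A) = A - A = 0)
S = 74 (S = 74 - 1*0 = 74 + 0 = 74)
F(l, w) = w + 74*l (F(l, w) = 74*l + w = w + 74*l)
F(-6, 100) - (264 - 13136)*(-7778 + 7543) = (100 + 74*(-6)) - (264 - 13136)*(-7778 + 7543) = (100 - 444) - (-12872)*(-235) = -344 - 1*3024920 = -344 - 3024920 = -3025264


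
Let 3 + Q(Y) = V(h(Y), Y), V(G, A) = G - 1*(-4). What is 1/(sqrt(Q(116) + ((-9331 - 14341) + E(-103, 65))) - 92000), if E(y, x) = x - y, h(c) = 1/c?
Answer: -10672000/981826726347 - 2*I*sqrt(79064063)/981826726347 ≈ -1.087e-5 - 1.8113e-8*I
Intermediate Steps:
V(G, A) = 4 + G (V(G, A) = G + 4 = 4 + G)
Q(Y) = 1 + 1/Y (Q(Y) = -3 + (4 + 1/Y) = 1 + 1/Y)
1/(sqrt(Q(116) + ((-9331 - 14341) + E(-103, 65))) - 92000) = 1/(sqrt((1 + 116)/116 + ((-9331 - 14341) + (65 - 1*(-103)))) - 92000) = 1/(sqrt((1/116)*117 + (-23672 + (65 + 103))) - 92000) = 1/(sqrt(117/116 + (-23672 + 168)) - 92000) = 1/(sqrt(117/116 - 23504) - 92000) = 1/(sqrt(-2726347/116) - 92000) = 1/(I*sqrt(79064063)/58 - 92000) = 1/(-92000 + I*sqrt(79064063)/58)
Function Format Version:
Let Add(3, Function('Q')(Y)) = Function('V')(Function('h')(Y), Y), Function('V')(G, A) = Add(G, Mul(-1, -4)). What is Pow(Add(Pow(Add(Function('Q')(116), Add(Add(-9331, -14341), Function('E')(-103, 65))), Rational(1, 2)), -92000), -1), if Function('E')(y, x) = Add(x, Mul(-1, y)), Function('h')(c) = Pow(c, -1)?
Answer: Add(Rational(-10672000, 981826726347), Mul(Rational(-2, 981826726347), I, Pow(79064063, Rational(1, 2)))) ≈ Add(-1.0870e-5, Mul(-1.8113e-8, I))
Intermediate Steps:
Function('V')(G, A) = Add(4, G) (Function('V')(G, A) = Add(G, 4) = Add(4, G))
Function('Q')(Y) = Add(1, Pow(Y, -1)) (Function('Q')(Y) = Add(-3, Add(4, Pow(Y, -1))) = Add(1, Pow(Y, -1)))
Pow(Add(Pow(Add(Function('Q')(116), Add(Add(-9331, -14341), Function('E')(-103, 65))), Rational(1, 2)), -92000), -1) = Pow(Add(Pow(Add(Mul(Pow(116, -1), Add(1, 116)), Add(Add(-9331, -14341), Add(65, Mul(-1, -103)))), Rational(1, 2)), -92000), -1) = Pow(Add(Pow(Add(Mul(Rational(1, 116), 117), Add(-23672, Add(65, 103))), Rational(1, 2)), -92000), -1) = Pow(Add(Pow(Add(Rational(117, 116), Add(-23672, 168)), Rational(1, 2)), -92000), -1) = Pow(Add(Pow(Add(Rational(117, 116), -23504), Rational(1, 2)), -92000), -1) = Pow(Add(Pow(Rational(-2726347, 116), Rational(1, 2)), -92000), -1) = Pow(Add(Mul(Rational(1, 58), I, Pow(79064063, Rational(1, 2))), -92000), -1) = Pow(Add(-92000, Mul(Rational(1, 58), I, Pow(79064063, Rational(1, 2)))), -1)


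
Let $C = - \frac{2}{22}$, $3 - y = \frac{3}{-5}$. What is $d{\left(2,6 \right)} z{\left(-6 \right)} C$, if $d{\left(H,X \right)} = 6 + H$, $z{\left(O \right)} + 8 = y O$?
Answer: $\frac{1184}{55} \approx 21.527$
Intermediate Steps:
$y = \frac{18}{5}$ ($y = 3 - \frac{3}{-5} = 3 - 3 \left(- \frac{1}{5}\right) = 3 - - \frac{3}{5} = 3 + \frac{3}{5} = \frac{18}{5} \approx 3.6$)
$C = - \frac{1}{11}$ ($C = \left(-2\right) \frac{1}{22} = - \frac{1}{11} \approx -0.090909$)
$z{\left(O \right)} = -8 + \frac{18 O}{5}$
$d{\left(2,6 \right)} z{\left(-6 \right)} C = \left(6 + 2\right) \left(-8 + \frac{18}{5} \left(-6\right)\right) \left(- \frac{1}{11}\right) = 8 \left(-8 - \frac{108}{5}\right) \left(- \frac{1}{11}\right) = 8 \left(- \frac{148}{5}\right) \left(- \frac{1}{11}\right) = \left(- \frac{1184}{5}\right) \left(- \frac{1}{11}\right) = \frac{1184}{55}$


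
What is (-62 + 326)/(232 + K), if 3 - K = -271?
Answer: 12/23 ≈ 0.52174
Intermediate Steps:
K = 274 (K = 3 - 1*(-271) = 3 + 271 = 274)
(-62 + 326)/(232 + K) = (-62 + 326)/(232 + 274) = 264/506 = 264*(1/506) = 12/23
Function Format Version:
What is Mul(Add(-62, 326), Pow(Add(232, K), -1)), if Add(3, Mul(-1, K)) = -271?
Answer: Rational(12, 23) ≈ 0.52174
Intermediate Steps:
K = 274 (K = Add(3, Mul(-1, -271)) = Add(3, 271) = 274)
Mul(Add(-62, 326), Pow(Add(232, K), -1)) = Mul(Add(-62, 326), Pow(Add(232, 274), -1)) = Mul(264, Pow(506, -1)) = Mul(264, Rational(1, 506)) = Rational(12, 23)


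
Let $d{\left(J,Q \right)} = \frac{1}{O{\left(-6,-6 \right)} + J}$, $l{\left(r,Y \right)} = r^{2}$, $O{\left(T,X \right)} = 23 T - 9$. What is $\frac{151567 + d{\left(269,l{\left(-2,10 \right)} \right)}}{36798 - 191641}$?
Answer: $- \frac{18491175}{18890846} \approx -0.97884$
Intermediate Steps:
$O{\left(T,X \right)} = -9 + 23 T$
$d{\left(J,Q \right)} = \frac{1}{-147 + J}$ ($d{\left(J,Q \right)} = \frac{1}{\left(-9 + 23 \left(-6\right)\right) + J} = \frac{1}{\left(-9 - 138\right) + J} = \frac{1}{-147 + J}$)
$\frac{151567 + d{\left(269,l{\left(-2,10 \right)} \right)}}{36798 - 191641} = \frac{151567 + \frac{1}{-147 + 269}}{36798 - 191641} = \frac{151567 + \frac{1}{122}}{-154843} = \left(151567 + \frac{1}{122}\right) \left(- \frac{1}{154843}\right) = \frac{18491175}{122} \left(- \frac{1}{154843}\right) = - \frac{18491175}{18890846}$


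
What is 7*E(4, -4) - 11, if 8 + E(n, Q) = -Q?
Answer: -39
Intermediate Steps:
E(n, Q) = -8 - Q
7*E(4, -4) - 11 = 7*(-8 - 1*(-4)) - 11 = 7*(-8 + 4) - 11 = 7*(-4) - 11 = -28 - 11 = -39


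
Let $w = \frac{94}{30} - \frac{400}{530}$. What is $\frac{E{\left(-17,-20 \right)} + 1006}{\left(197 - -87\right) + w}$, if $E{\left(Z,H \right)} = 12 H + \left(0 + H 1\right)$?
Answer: $\frac{593070}{227671} \approx 2.6049$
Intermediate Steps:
$w = \frac{1891}{795}$ ($w = 94 \cdot \frac{1}{30} - \frac{40}{53} = \frac{47}{15} - \frac{40}{53} = \frac{1891}{795} \approx 2.3786$)
$E{\left(Z,H \right)} = 13 H$ ($E{\left(Z,H \right)} = 12 H + \left(0 + H\right) = 12 H + H = 13 H$)
$\frac{E{\left(-17,-20 \right)} + 1006}{\left(197 - -87\right) + w} = \frac{13 \left(-20\right) + 1006}{\left(197 - -87\right) + \frac{1891}{795}} = \frac{-260 + 1006}{\left(197 + 87\right) + \frac{1891}{795}} = \frac{746}{284 + \frac{1891}{795}} = \frac{746}{\frac{227671}{795}} = 746 \cdot \frac{795}{227671} = \frac{593070}{227671}$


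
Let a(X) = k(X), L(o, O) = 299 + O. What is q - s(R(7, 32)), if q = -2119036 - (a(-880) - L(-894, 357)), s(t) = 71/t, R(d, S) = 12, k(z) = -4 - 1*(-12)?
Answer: -25420727/12 ≈ -2.1184e+6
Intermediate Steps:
k(z) = 8 (k(z) = -4 + 12 = 8)
a(X) = 8
q = -2118388 (q = -2119036 - (8 - (299 + 357)) = -2119036 - (8 - 1*656) = -2119036 - (8 - 656) = -2119036 - 1*(-648) = -2119036 + 648 = -2118388)
q - s(R(7, 32)) = -2118388 - 71/12 = -25420727/12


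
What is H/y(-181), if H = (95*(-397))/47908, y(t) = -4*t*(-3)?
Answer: 37715/104056176 ≈ 0.00036245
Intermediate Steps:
y(t) = 12*t
H = -37715/47908 (H = -37715*1/47908 = -37715/47908 ≈ -0.78724)
H/y(-181) = -37715/(47908*(12*(-181))) = -37715/47908/(-2172) = -37715/47908*(-1/2172) = 37715/104056176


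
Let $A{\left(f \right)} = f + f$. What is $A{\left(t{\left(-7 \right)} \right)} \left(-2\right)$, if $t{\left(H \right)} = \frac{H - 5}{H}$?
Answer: $- \frac{48}{7} \approx -6.8571$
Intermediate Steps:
$t{\left(H \right)} = \frac{-5 + H}{H}$
$A{\left(f \right)} = 2 f$
$A{\left(t{\left(-7 \right)} \right)} \left(-2\right) = 2 \frac{-5 - 7}{-7} \left(-2\right) = 2 \left(\left(- \frac{1}{7}\right) \left(-12\right)\right) \left(-2\right) = 2 \cdot \frac{12}{7} \left(-2\right) = \frac{24}{7} \left(-2\right) = - \frac{48}{7}$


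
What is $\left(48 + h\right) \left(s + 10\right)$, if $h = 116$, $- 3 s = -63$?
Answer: $5084$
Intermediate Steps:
$s = 21$ ($s = \left(- \frac{1}{3}\right) \left(-63\right) = 21$)
$\left(48 + h\right) \left(s + 10\right) = \left(48 + 116\right) \left(21 + 10\right) = 164 \cdot 31 = 5084$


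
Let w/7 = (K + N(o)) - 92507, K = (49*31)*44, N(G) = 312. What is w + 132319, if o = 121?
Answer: -45194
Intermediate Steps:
K = 66836 (K = 1519*44 = 66836)
w = -177513 (w = 7*((66836 + 312) - 92507) = 7*(67148 - 92507) = 7*(-25359) = -177513)
w + 132319 = -177513 + 132319 = -45194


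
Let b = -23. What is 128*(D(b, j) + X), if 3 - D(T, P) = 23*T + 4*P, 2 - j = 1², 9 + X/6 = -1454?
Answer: -1056000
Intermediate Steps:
X = -8778 (X = -54 + 6*(-1454) = -54 - 8724 = -8778)
j = 1 (j = 2 - 1*1² = 2 - 1*1 = 2 - 1 = 1)
D(T, P) = 3 - 23*T - 4*P (D(T, P) = 3 - (23*T + 4*P) = 3 - (4*P + 23*T) = 3 + (-23*T - 4*P) = 3 - 23*T - 4*P)
128*(D(b, j) + X) = 128*((3 - 23*(-23) - 4*1) - 8778) = 128*((3 + 529 - 4) - 8778) = 128*(528 - 8778) = 128*(-8250) = -1056000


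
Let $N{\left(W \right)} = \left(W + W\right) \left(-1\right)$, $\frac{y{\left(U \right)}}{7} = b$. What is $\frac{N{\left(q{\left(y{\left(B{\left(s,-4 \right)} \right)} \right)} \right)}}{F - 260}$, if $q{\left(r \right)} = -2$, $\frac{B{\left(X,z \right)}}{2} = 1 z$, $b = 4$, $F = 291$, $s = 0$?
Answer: $\frac{4}{31} \approx 0.12903$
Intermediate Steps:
$B{\left(X,z \right)} = 2 z$ ($B{\left(X,z \right)} = 2 \cdot 1 z = 2 z$)
$y{\left(U \right)} = 28$ ($y{\left(U \right)} = 7 \cdot 4 = 28$)
$N{\left(W \right)} = - 2 W$ ($N{\left(W \right)} = 2 W \left(-1\right) = - 2 W$)
$\frac{N{\left(q{\left(y{\left(B{\left(s,-4 \right)} \right)} \right)} \right)}}{F - 260} = \frac{\left(-2\right) \left(-2\right)}{291 - 260} = \frac{4}{291 - 260} = \frac{4}{31}$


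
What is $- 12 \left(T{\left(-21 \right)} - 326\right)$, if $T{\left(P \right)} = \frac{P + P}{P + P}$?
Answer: $3900$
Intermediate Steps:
$T{\left(P \right)} = 1$ ($T{\left(P \right)} = \frac{2 P}{2 P} = 2 P \frac{1}{2 P} = 1$)
$- 12 \left(T{\left(-21 \right)} - 326\right) = - 12 \left(1 - 326\right) = \left(-12\right) \left(-325\right) = 3900$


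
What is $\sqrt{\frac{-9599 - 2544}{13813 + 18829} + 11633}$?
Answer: $\frac{\sqrt{12394567036006}}{32642} \approx 107.85$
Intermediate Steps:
$\sqrt{\frac{-9599 - 2544}{13813 + 18829} + 11633} = \sqrt{- \frac{12143}{32642} + 11633} = \sqrt{\frac{379712243}{32642}} = \frac{\sqrt{12394567036006}}{32642}$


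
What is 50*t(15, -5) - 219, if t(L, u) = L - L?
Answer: -219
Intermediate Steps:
t(L, u) = 0
50*t(15, -5) - 219 = 50*0 - 219 = 0 - 219 = -219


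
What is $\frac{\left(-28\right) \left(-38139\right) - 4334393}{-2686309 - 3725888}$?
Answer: $\frac{3266501}{6412197} \approx 0.50942$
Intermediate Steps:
$\frac{\left(-28\right) \left(-38139\right) - 4334393}{-2686309 - 3725888} = \frac{1067892 - 4334393}{-6412197} = \left(-3266501\right) \left(- \frac{1}{6412197}\right) = \frac{3266501}{6412197}$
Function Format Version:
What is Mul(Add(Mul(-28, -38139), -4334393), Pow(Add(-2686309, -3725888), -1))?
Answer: Rational(3266501, 6412197) ≈ 0.50942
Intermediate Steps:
Mul(Add(Mul(-28, -38139), -4334393), Pow(Add(-2686309, -3725888), -1)) = Mul(Add(1067892, -4334393), Pow(-6412197, -1)) = Mul(-3266501, Rational(-1, 6412197)) = Rational(3266501, 6412197)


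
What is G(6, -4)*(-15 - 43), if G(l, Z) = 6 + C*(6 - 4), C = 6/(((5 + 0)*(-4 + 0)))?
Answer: -1566/5 ≈ -313.20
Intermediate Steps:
C = -3/10 (C = 6/((5*(-4))) = 6/(-20) = 6*(-1/20) = -3/10 ≈ -0.30000)
G(l, Z) = 27/5 (G(l, Z) = 6 - 3*(6 - 4)/10 = 6 - 3/10*2 = 6 - 3/5 = 27/5)
G(6, -4)*(-15 - 43) = 27*(-15 - 43)/5 = (27/5)*(-58) = -1566/5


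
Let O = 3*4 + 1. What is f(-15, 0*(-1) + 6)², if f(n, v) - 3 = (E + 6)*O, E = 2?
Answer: 11449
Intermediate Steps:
O = 13 (O = 12 + 1 = 13)
f(n, v) = 107 (f(n, v) = 3 + (2 + 6)*13 = 3 + 8*13 = 3 + 104 = 107)
f(-15, 0*(-1) + 6)² = 107² = 11449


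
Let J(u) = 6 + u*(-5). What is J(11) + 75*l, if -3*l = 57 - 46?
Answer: -324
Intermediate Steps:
l = -11/3 (l = -(57 - 46)/3 = -1/3*11 = -11/3 ≈ -3.6667)
J(u) = 6 - 5*u
J(11) + 75*l = (6 - 5*11) + 75*(-11/3) = (6 - 55) - 275 = -49 - 275 = -324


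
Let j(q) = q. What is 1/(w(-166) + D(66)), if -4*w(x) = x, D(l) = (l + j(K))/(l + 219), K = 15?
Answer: 190/7939 ≈ 0.023932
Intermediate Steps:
D(l) = (15 + l)/(219 + l) (D(l) = (l + 15)/(l + 219) = (15 + l)/(219 + l))
w(x) = -x/4
1/(w(-166) + D(66)) = 1/(-¼*(-166) + (15 + 66)/(219 + 66)) = 1/(83/2 + 81/285) = 1/(83/2 + (1/285)*81) = 1/(83/2 + 27/95) = 1/(7939/190) = 190/7939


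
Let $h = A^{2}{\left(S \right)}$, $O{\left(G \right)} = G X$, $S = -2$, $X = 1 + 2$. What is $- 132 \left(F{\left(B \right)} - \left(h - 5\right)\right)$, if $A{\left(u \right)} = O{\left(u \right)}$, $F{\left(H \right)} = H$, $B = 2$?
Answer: $3828$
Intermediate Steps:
$X = 3$
$O{\left(G \right)} = 3 G$ ($O{\left(G \right)} = G 3 = 3 G$)
$A{\left(u \right)} = 3 u$
$h = 36$ ($h = \left(3 \left(-2\right)\right)^{2} = \left(-6\right)^{2} = 36$)
$- 132 \left(F{\left(B \right)} - \left(h - 5\right)\right) = - 132 \left(2 - \left(36 - 5\right)\right) = - 132 \left(2 - 31\right) = \left(-132\right) \left(-29\right) = 3828$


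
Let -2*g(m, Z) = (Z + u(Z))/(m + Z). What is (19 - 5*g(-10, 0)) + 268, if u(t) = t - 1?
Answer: 1149/4 ≈ 287.25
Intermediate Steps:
u(t) = -1 + t
g(m, Z) = -(-1 + 2*Z)/(2*(Z + m)) (g(m, Z) = -(Z + (-1 + Z))/(2*(m + Z)) = -(-1 + 2*Z)/(2*(Z + m)))
(19 - 5*g(-10, 0)) + 268 = (19 - 5*(½ - 1*0)/(0 - 10)) + 268 = (19 - 5*(½ + 0)/(-10)) + 268 = (19 - (-1)/(2*2)) + 268 = (19 - 5*(-1/20)) + 268 = (19 + ¼) + 268 = 77/4 + 268 = 1149/4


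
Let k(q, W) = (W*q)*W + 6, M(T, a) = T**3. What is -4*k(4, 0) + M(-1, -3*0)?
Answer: -25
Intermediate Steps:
k(q, W) = 6 + q*W**2 (k(q, W) = q*W**2 + 6 = 6 + q*W**2)
-4*k(4, 0) + M(-1, -3*0) = -4*(6 + 4*0**2) + (-1)**3 = -4*(6 + 4*0) - 1 = -4*(6 + 0) - 1 = -4*6 - 1 = -24 - 1 = -25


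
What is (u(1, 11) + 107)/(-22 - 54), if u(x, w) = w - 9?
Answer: -109/76 ≈ -1.4342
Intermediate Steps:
u(x, w) = -9 + w
(u(1, 11) + 107)/(-22 - 54) = ((-9 + 11) + 107)/(-22 - 54) = (2 + 107)/(-76) = -1/76*109 = -109/76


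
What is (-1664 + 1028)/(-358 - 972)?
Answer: 318/665 ≈ 0.47820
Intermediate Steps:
(-1664 + 1028)/(-358 - 972) = -636/(-1330) = -636*(-1/1330) = 318/665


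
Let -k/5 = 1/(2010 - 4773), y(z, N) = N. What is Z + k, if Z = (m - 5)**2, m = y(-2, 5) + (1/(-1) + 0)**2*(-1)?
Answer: 2768/2763 ≈ 1.0018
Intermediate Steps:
m = 4 (m = 5 + (1/(-1) + 0)**2*(-1) = 5 + (1*(-1) + 0)**2*(-1) = 5 + (-1 + 0)**2*(-1) = 5 + (-1)**2*(-1) = 5 + 1*(-1) = 5 - 1 = 4)
Z = 1 (Z = (4 - 5)**2 = (-1)**2 = 1)
k = 5/2763 (k = -5/(2010 - 4773) = -5/(-2763) = -5*(-1/2763) = 5/2763 ≈ 0.0018096)
Z + k = 1 + 5/2763 = 2768/2763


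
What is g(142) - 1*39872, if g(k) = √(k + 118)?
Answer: -39872 + 2*√65 ≈ -39856.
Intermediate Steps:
g(k) = √(118 + k)
g(142) - 1*39872 = √(118 + 142) - 1*39872 = √260 - 39872 = 2*√65 - 39872 = -39872 + 2*√65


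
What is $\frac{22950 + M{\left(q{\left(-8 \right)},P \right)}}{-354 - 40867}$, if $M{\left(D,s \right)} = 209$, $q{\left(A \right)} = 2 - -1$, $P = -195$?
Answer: $- \frac{23159}{41221} \approx -0.56182$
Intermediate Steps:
$q{\left(A \right)} = 3$ ($q{\left(A \right)} = 2 + 1 = 3$)
$\frac{22950 + M{\left(q{\left(-8 \right)},P \right)}}{-354 - 40867} = \frac{22950 + 209}{-354 - 40867} = \frac{23159}{-41221} = 23159 \left(- \frac{1}{41221}\right) = - \frac{23159}{41221}$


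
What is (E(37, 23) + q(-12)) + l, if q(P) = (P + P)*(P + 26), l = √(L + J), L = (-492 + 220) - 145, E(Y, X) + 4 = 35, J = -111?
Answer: -305 + 4*I*√33 ≈ -305.0 + 22.978*I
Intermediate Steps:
E(Y, X) = 31 (E(Y, X) = -4 + 35 = 31)
L = -417 (L = -272 - 145 = -417)
l = 4*I*√33 (l = √(-417 - 111) = √(-528) = 4*I*√33 ≈ 22.978*I)
q(P) = 2*P*(26 + P) (q(P) = (2*P)*(26 + P) = 2*P*(26 + P))
(E(37, 23) + q(-12)) + l = (31 + 2*(-12)*(26 - 12)) + 4*I*√33 = (31 + 2*(-12)*14) + 4*I*√33 = (31 - 336) + 4*I*√33 = -305 + 4*I*√33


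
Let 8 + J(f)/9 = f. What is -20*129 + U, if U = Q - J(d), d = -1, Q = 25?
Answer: -2474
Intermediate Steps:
J(f) = -72 + 9*f
U = 106 (U = 25 - (-72 + 9*(-1)) = 25 - (-72 - 9) = 25 - 1*(-81) = 25 + 81 = 106)
-20*129 + U = -20*129 + 106 = -2580 + 106 = -2474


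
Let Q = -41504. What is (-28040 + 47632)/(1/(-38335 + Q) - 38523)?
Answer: -782102844/1537818899 ≈ -0.50858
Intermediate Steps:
(-28040 + 47632)/(1/(-38335 + Q) - 38523) = (-28040 + 47632)/(1/(-38335 - 41504) - 38523) = 19592/(1/(-79839) - 38523) = 19592/(-1/79839 - 38523) = 19592/(-3075637798/79839) = 19592*(-79839/3075637798) = -782102844/1537818899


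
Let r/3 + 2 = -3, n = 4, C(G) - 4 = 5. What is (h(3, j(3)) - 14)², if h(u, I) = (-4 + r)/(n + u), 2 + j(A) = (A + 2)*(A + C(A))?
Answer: 13689/49 ≈ 279.37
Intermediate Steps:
C(G) = 9 (C(G) = 4 + 5 = 9)
r = -15 (r = -6 + 3*(-3) = -6 - 9 = -15)
j(A) = -2 + (2 + A)*(9 + A) (j(A) = -2 + (A + 2)*(A + 9) = -2 + (2 + A)*(9 + A))
h(u, I) = -19/(4 + u) (h(u, I) = (-4 - 15)/(4 + u) = -19/(4 + u))
(h(3, j(3)) - 14)² = (-19/(4 + 3) - 14)² = (-19/7 - 14)² = (-117/7)² = 13689/49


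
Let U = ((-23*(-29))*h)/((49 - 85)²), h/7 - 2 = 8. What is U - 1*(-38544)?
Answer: 24999857/648 ≈ 38580.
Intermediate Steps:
h = 70 (h = 14 + 7*8 = 14 + 56 = 70)
U = 23345/648 (U = (-23*(-29)*70)/((49 - 85)²) = (667*70)/((-36)²) = 46690/1296 = 46690*(1/1296) = 23345/648 ≈ 36.026)
U - 1*(-38544) = 23345/648 - 1*(-38544) = 23345/648 + 38544 = 24999857/648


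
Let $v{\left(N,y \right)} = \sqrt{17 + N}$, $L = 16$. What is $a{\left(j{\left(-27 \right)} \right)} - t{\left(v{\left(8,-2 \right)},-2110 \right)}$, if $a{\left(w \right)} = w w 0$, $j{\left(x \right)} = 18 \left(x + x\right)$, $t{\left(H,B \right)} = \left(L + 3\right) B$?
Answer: $40090$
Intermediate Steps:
$t{\left(H,B \right)} = 19 B$ ($t{\left(H,B \right)} = \left(16 + 3\right) B = 19 B$)
$j{\left(x \right)} = 36 x$ ($j{\left(x \right)} = 18 \cdot 2 x = 36 x$)
$a{\left(w \right)} = 0$ ($a{\left(w \right)} = w^{2} \cdot 0 = 0$)
$a{\left(j{\left(-27 \right)} \right)} - t{\left(v{\left(8,-2 \right)},-2110 \right)} = 0 - 19 \left(-2110\right) = 0 - -40090 = 0 + 40090 = 40090$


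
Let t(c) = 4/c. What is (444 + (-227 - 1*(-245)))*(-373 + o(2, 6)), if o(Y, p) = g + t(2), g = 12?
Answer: -165858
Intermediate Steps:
o(Y, p) = 14 (o(Y, p) = 12 + 4/2 = 12 + 4*(1/2) = 12 + 2 = 14)
(444 + (-227 - 1*(-245)))*(-373 + o(2, 6)) = (444 + (-227 - 1*(-245)))*(-373 + 14) = (444 + (-227 + 245))*(-359) = (444 + 18)*(-359) = 462*(-359) = -165858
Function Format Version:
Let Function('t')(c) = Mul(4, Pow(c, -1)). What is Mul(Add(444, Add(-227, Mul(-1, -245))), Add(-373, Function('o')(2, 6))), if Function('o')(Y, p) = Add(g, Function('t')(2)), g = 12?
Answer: -165858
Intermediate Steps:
Function('o')(Y, p) = 14 (Function('o')(Y, p) = Add(12, Mul(4, Pow(2, -1))) = Add(12, Mul(4, Rational(1, 2))) = Add(12, 2) = 14)
Mul(Add(444, Add(-227, Mul(-1, -245))), Add(-373, Function('o')(2, 6))) = Mul(Add(444, Add(-227, Mul(-1, -245))), Add(-373, 14)) = Mul(Add(444, Add(-227, 245)), -359) = Mul(Add(444, 18), -359) = Mul(462, -359) = -165858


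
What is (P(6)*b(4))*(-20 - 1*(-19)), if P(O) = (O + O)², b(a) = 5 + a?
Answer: -1296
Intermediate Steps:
P(O) = 4*O² (P(O) = (2*O)² = 4*O²)
(P(6)*b(4))*(-20 - 1*(-19)) = ((4*6²)*(5 + 4))*(-20 - 1*(-19)) = ((4*36)*9)*(-20 + 19) = (144*9)*(-1) = 1296*(-1) = -1296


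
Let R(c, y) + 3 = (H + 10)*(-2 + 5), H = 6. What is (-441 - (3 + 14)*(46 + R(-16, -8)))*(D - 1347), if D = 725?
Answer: 1236536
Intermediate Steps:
R(c, y) = 45 (R(c, y) = -3 + (6 + 10)*(-2 + 5) = -3 + 16*3 = -3 + 48 = 45)
(-441 - (3 + 14)*(46 + R(-16, -8)))*(D - 1347) = (-441 - (3 + 14)*(46 + 45))*(725 - 1347) = (-441 - 17*91)*(-622) = (-441 - 1*1547)*(-622) = (-441 - 1547)*(-622) = -1988*(-622) = 1236536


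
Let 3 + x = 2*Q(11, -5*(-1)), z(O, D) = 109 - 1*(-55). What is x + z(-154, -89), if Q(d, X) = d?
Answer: 183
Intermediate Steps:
z(O, D) = 164 (z(O, D) = 109 + 55 = 164)
x = 19 (x = -3 + 2*11 = -3 + 22 = 19)
x + z(-154, -89) = 19 + 164 = 183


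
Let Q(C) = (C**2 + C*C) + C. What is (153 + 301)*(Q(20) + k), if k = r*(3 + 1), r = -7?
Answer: 359568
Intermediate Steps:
Q(C) = C + 2*C**2 (Q(C) = (C**2 + C**2) + C = 2*C**2 + C = C + 2*C**2)
k = -28 (k = -7*(3 + 1) = -7*4 = -28)
(153 + 301)*(Q(20) + k) = (153 + 301)*(20*(1 + 2*20) - 28) = 454*(20*(1 + 40) - 28) = 454*(20*41 - 28) = 454*(820 - 28) = 454*792 = 359568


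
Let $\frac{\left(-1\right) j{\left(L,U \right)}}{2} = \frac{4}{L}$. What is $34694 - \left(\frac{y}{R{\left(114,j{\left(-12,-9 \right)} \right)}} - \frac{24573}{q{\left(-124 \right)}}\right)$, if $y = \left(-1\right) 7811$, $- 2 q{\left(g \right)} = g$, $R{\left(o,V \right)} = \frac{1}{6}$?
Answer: $\frac{5081293}{62} \approx 81956.0$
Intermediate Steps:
$j{\left(L,U \right)} = - \frac{8}{L}$ ($j{\left(L,U \right)} = - 2 \frac{4}{L} = - \frac{8}{L}$)
$R{\left(o,V \right)} = \frac{1}{6}$
$q{\left(g \right)} = - \frac{g}{2}$
$y = -7811$
$34694 - \left(\frac{y}{R{\left(114,j{\left(-12,-9 \right)} \right)}} - \frac{24573}{q{\left(-124 \right)}}\right) = 34694 - \left(- 7811 \frac{1}{\frac{1}{6}} - \frac{24573}{\left(- \frac{1}{2}\right) \left(-124\right)}\right) = 34694 - \left(\left(-7811\right) 6 - \frac{24573}{62}\right) = 34694 - \left(-46866 - \frac{24573}{62}\right) = 34694 - - \frac{2930265}{62} = 34694 + \frac{2930265}{62} = \frac{5081293}{62}$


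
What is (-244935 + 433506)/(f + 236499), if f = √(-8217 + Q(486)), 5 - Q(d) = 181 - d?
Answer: 44596852929/55931784908 - 188571*I*√7907/55931784908 ≈ 0.79734 - 0.00029979*I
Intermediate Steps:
Q(d) = -176 + d (Q(d) = 5 - (181 - d) = 5 + (-181 + d) = -176 + d)
f = I*√7907 (f = √(-8217 + (-176 + 486)) = √(-8217 + 310) = √(-7907) = I*√7907 ≈ 88.921*I)
(-244935 + 433506)/(f + 236499) = (-244935 + 433506)/(I*√7907 + 236499) = 188571/(236499 + I*√7907)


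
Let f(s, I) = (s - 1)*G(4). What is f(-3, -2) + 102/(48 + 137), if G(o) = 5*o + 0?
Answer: -14698/185 ≈ -79.449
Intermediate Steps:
G(o) = 5*o
f(s, I) = -20 + 20*s (f(s, I) = (s - 1)*(5*4) = (-1 + s)*20 = -20 + 20*s)
f(-3, -2) + 102/(48 + 137) = (-20 + 20*(-3)) + 102/(48 + 137) = (-20 - 60) + 102/185 = -80 + (1/185)*102 = -80 + 102/185 = -14698/185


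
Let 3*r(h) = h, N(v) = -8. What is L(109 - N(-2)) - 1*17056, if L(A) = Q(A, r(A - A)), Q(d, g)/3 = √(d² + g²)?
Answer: -16705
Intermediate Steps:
r(h) = h/3
Q(d, g) = 3*√(d² + g²)
L(A) = 3*√(A²) (L(A) = 3*√(A² + ((A - A)/3)²) = 3*√(A² + ((⅓)*0)²) = 3*√(A² + 0²) = 3*√(A² + 0) = 3*√(A²))
L(109 - N(-2)) - 1*17056 = 3*√((109 - 1*(-8))²) - 1*17056 = 3*√((109 + 8)²) - 17056 = 3*√(117²) - 17056 = 3*√13689 - 17056 = 3*117 - 17056 = 351 - 17056 = -16705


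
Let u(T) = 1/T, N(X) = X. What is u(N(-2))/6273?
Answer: -1/12546 ≈ -7.9707e-5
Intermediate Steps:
u(N(-2))/6273 = 1/(-2*6273) = -1/2*1/6273 = -1/12546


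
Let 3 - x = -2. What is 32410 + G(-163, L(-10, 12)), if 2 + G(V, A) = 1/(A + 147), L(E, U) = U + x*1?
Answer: 5314913/164 ≈ 32408.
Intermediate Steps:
x = 5 (x = 3 - 1*(-2) = 3 + 2 = 5)
L(E, U) = 5 + U (L(E, U) = U + 5*1 = U + 5 = 5 + U)
G(V, A) = -2 + 1/(147 + A) (G(V, A) = -2 + 1/(A + 147) = -2 + 1/(147 + A))
32410 + G(-163, L(-10, 12)) = 32410 + (-293 - 2*(5 + 12))/(147 + (5 + 12)) = 32410 + (-293 - 2*17)/(147 + 17) = 32410 + (-293 - 34)/164 = 32410 + (1/164)*(-327) = 32410 - 327/164 = 5314913/164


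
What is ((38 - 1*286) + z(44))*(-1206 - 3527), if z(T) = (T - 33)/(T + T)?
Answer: 9385539/8 ≈ 1.1732e+6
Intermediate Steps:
z(T) = (-33 + T)/(2*T) (z(T) = (-33 + T)/((2*T)) = (-33 + T)*(1/(2*T)) = (-33 + T)/(2*T))
((38 - 1*286) + z(44))*(-1206 - 3527) = ((38 - 1*286) + (1/2)*(-33 + 44)/44)*(-1206 - 3527) = ((38 - 286) + (1/2)*(1/44)*11)*(-4733) = (-248 + 1/8)*(-4733) = -1983/8*(-4733) = 9385539/8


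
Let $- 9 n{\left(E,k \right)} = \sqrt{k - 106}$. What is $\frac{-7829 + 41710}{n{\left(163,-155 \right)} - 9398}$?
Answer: $- \frac{2865722742}{794901665} + \frac{101643 i \sqrt{29}}{794901665} \approx -3.6051 + 0.00068859 i$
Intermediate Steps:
$n{\left(E,k \right)} = - \frac{\sqrt{-106 + k}}{9}$ ($n{\left(E,k \right)} = - \frac{\sqrt{k - 106}}{9} = - \frac{\sqrt{-106 + k}}{9}$)
$\frac{-7829 + 41710}{n{\left(163,-155 \right)} - 9398} = \frac{-7829 + 41710}{- \frac{\sqrt{-106 - 155}}{9} - 9398} = \frac{33881}{- \frac{\sqrt{-261}}{9} - 9398} = \frac{33881}{- \frac{3 i \sqrt{29}}{9} - 9398} = \frac{33881}{- \frac{i \sqrt{29}}{3} - 9398} = \frac{33881}{-9398 - \frac{i \sqrt{29}}{3}}$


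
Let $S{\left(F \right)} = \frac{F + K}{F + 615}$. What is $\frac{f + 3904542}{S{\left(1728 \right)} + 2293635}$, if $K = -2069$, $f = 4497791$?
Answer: $\frac{1789696929}{488544224} \approx 3.6633$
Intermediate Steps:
$S{\left(F \right)} = \frac{-2069 + F}{615 + F}$ ($S{\left(F \right)} = \frac{F - 2069}{F + 615} = \frac{-2069 + F}{615 + F}$)
$\frac{f + 3904542}{S{\left(1728 \right)} + 2293635} = \frac{4497791 + 3904542}{\frac{-2069 + 1728}{615 + 1728} + 2293635} = \frac{8402333}{\frac{1}{2343} \left(-341\right) + 2293635} = \frac{8402333}{- \frac{31}{213} + 2293635} = \frac{8402333}{\frac{488544224}{213}} = 8402333 \cdot \frac{213}{488544224} = \frac{1789696929}{488544224}$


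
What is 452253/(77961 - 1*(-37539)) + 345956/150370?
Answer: 327161217/52629500 ≈ 6.2163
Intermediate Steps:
452253/(77961 - 1*(-37539)) + 345956/150370 = 452253/(77961 + 37539) + 345956*(1/150370) = 452253/115500 + 172978/75185 = 452253*(1/115500) + 172978/75185 = 150751/38500 + 172978/75185 = 327161217/52629500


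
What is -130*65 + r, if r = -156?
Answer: -8606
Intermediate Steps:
-130*65 + r = -130*65 - 156 = -8450 - 156 = -8606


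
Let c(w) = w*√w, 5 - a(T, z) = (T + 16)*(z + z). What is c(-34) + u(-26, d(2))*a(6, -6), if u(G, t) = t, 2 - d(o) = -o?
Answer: 1076 - 34*I*√34 ≈ 1076.0 - 198.25*I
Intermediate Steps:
a(T, z) = 5 - 2*z*(16 + T) (a(T, z) = 5 - (T + 16)*(z + z) = 5 - (16 + T)*2*z = 5 - 2*z*(16 + T))
c(w) = w^(3/2)
d(o) = 2 + o (d(o) = 2 - (-1)*o = 2 + o)
c(-34) + u(-26, d(2))*a(6, -6) = (-34)^(3/2) + (2 + 2)*(5 - 32*(-6) - 2*6*(-6)) = -34*I*√34 + 4*(5 + 192 + 72) = -34*I*√34 + 4*269 = -34*I*√34 + 1076 = 1076 - 34*I*√34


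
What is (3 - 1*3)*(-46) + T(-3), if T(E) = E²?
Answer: 9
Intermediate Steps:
(3 - 1*3)*(-46) + T(-3) = (3 - 1*3)*(-46) + (-3)² = (3 - 3)*(-46) + 9 = 0*(-46) + 9 = 0 + 9 = 9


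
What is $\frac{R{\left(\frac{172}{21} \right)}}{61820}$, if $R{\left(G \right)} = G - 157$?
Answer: $- \frac{625}{259644} \approx -0.0024071$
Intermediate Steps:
$R{\left(G \right)} = -157 + G$
$\frac{R{\left(\frac{172}{21} \right)}}{61820} = \frac{-157 + \frac{172}{21}}{61820} = \left(-157 + 172 \cdot \frac{1}{21}\right) \frac{1}{61820} = \left(-157 + \frac{172}{21}\right) \frac{1}{61820} = \left(- \frac{3125}{21}\right) \frac{1}{61820} = - \frac{625}{259644}$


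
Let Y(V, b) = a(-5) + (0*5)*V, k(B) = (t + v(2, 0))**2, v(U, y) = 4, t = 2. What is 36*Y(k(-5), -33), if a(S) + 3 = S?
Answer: -288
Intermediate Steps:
a(S) = -3 + S
k(B) = 36 (k(B) = (2 + 4)**2 = 6**2 = 36)
Y(V, b) = -8 (Y(V, b) = (-3 - 5) + (0*5)*V = -8 + 0*V = -8 + 0 = -8)
36*Y(k(-5), -33) = 36*(-8) = -288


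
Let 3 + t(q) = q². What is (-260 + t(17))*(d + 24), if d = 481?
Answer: 13130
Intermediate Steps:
t(q) = -3 + q²
(-260 + t(17))*(d + 24) = (-260 + (-3 + 17²))*(481 + 24) = (-260 + (-3 + 289))*505 = (-260 + 286)*505 = 26*505 = 13130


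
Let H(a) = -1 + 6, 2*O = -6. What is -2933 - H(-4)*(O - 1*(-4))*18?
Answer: -3023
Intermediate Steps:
O = -3 (O = (1/2)*(-6) = -3)
H(a) = 5
-2933 - H(-4)*(O - 1*(-4))*18 = -2933 - 5*(-3 - 1*(-4))*18 = -2933 - 5*(-3 + 4)*18 = -2933 - 5*1*18 = -2933 - 5*18 = -2933 - 1*90 = -2933 - 90 = -3023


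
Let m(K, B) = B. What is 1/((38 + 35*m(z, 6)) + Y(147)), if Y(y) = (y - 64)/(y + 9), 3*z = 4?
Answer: 156/38771 ≈ 0.0040236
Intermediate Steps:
z = 4/3 (z = (⅓)*4 = 4/3 ≈ 1.3333)
Y(y) = (-64 + y)/(9 + y)
1/((38 + 35*m(z, 6)) + Y(147)) = 1/((38 + 35*6) + (-64 + 147)/(9 + 147)) = 1/((38 + 210) + 83/156) = 1/(248 + (1/156)*83) = 1/(248 + 83/156) = 1/(38771/156) = 156/38771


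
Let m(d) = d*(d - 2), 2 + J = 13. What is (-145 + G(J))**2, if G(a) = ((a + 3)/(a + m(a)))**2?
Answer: 192348907776/9150625 ≈ 21020.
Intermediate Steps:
J = 11 (J = -2 + 13 = 11)
m(d) = d*(-2 + d)
G(a) = (3 + a)**2/(a + a*(-2 + a))**2 (G(a) = ((a + 3)/(a + a*(-2 + a)))**2 = ((3 + a)/(a + a*(-2 + a)))**2 = (3 + a)**2/(a + a*(-2 + a))**2)
(-145 + G(J))**2 = (-145 + (3 + 11)**2/(11**2*(-1 + 11)**2))**2 = (-145 + (1/121)*14**2/10**2)**2 = (-145 + (1/121)*(1/100)*196)**2 = (-145 + 49/3025)**2 = (-438576/3025)**2 = 192348907776/9150625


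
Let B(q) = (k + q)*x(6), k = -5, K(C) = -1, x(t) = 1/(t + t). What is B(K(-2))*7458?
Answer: -3729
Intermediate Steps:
x(t) = 1/(2*t)
B(q) = -5/12 + q/12 (B(q) = (-5 + q)*((½)/6) = (-5 + q)*((½)*(⅙)) = (-5 + q)*(1/12) = -5/12 + q/12)
B(K(-2))*7458 = (-5/12 + (1/12)*(-1))*7458 = (-5/12 - 1/12)*7458 = -½*7458 = -3729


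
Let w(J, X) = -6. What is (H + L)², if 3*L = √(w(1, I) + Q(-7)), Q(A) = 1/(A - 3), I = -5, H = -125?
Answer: (3750 - I*√610)²/900 ≈ 15624.0 - 205.82*I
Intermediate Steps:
Q(A) = 1/(-3 + A)
L = I*√610/30 (L = √(-6 + 1/(-3 - 7))/3 = √(-6 + 1/(-10))/3 = √(-6 - ⅒)/3 = √(-61/10)/3 = (I*√610/10)/3 = I*√610/30 ≈ 0.82327*I)
(H + L)² = (-125 + I*√610/30)²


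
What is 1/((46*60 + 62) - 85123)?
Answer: -1/82301 ≈ -1.2151e-5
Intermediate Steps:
1/((46*60 + 62) - 85123) = 1/((2760 + 62) - 85123) = 1/(2822 - 85123) = 1/(-82301) = -1/82301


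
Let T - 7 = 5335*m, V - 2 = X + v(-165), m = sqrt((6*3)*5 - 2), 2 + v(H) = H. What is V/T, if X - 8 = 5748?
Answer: -39137/2504675751 + 59655970*sqrt(22)/2504675751 ≈ 0.11170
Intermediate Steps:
X = 5756 (X = 8 + 5748 = 5756)
v(H) = -2 + H
m = 2*sqrt(22) (m = sqrt(18*5 - 2) = sqrt(90 - 2) = sqrt(88) = 2*sqrt(22) ≈ 9.3808)
V = 5591 (V = 2 + (5756 + (-2 - 165)) = 2 + (5756 - 167) = 2 + 5589 = 5591)
T = 7 + 10670*sqrt(22) (T = 7 + 5335*(2*sqrt(22)) = 7 + 10670*sqrt(22) ≈ 50054.)
V/T = 5591/(7 + 10670*sqrt(22))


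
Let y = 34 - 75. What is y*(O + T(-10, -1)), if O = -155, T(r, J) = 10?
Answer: 5945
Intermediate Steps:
y = -41
y*(O + T(-10, -1)) = -41*(-155 + 10) = -41*(-145) = 5945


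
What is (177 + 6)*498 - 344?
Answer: 90790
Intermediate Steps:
(177 + 6)*498 - 344 = 183*498 - 344 = 91134 - 344 = 90790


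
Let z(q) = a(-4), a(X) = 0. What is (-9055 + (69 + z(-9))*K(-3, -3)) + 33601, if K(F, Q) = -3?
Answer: 24339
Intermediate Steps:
z(q) = 0
(-9055 + (69 + z(-9))*K(-3, -3)) + 33601 = (-9055 + (69 + 0)*(-3)) + 33601 = (-9055 + 69*(-3)) + 33601 = (-9055 - 207) + 33601 = -9262 + 33601 = 24339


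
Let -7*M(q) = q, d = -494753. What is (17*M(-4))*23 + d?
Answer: -3461707/7 ≈ -4.9453e+5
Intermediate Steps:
M(q) = -q/7
(17*M(-4))*23 + d = (17*(-⅐*(-4)))*23 - 494753 = (17*(4/7))*23 - 494753 = (68/7)*23 - 494753 = 1564/7 - 494753 = -3461707/7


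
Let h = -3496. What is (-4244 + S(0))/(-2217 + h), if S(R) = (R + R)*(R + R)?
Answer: 4244/5713 ≈ 0.74287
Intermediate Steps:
S(R) = 4*R² (S(R) = (2*R)*(2*R) = 4*R²)
(-4244 + S(0))/(-2217 + h) = (-4244 + 4*0²)/(-2217 - 3496) = (-4244 + 4*0)/(-5713) = (-4244 + 0)*(-1/5713) = -4244*(-1/5713) = 4244/5713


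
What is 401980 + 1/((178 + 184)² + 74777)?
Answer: 82735925581/205821 ≈ 4.0198e+5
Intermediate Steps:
401980 + 1/((178 + 184)² + 74777) = 401980 + 1/(362² + 74777) = 401980 + 1/(131044 + 74777) = 401980 + 1/205821 = 82735925581/205821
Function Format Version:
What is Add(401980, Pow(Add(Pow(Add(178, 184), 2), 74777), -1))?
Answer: Rational(82735925581, 205821) ≈ 4.0198e+5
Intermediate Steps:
Add(401980, Pow(Add(Pow(Add(178, 184), 2), 74777), -1)) = Add(401980, Pow(Add(Pow(362, 2), 74777), -1)) = Add(401980, Pow(Add(131044, 74777), -1)) = Add(401980, Pow(205821, -1)) = Add(401980, Rational(1, 205821)) = Rational(82735925581, 205821)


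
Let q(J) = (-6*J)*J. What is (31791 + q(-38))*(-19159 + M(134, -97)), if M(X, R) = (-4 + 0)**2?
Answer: -442720161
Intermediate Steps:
q(J) = -6*J**2
M(X, R) = 16 (M(X, R) = (-4)**2 = 16)
(31791 + q(-38))*(-19159 + M(134, -97)) = (31791 - 6*(-38)**2)*(-19159 + 16) = (31791 - 6*1444)*(-19143) = (31791 - 8664)*(-19143) = 23127*(-19143) = -442720161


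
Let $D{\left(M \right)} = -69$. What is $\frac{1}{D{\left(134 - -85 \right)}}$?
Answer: $- \frac{1}{69} \approx -0.014493$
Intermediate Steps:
$\frac{1}{D{\left(134 - -85 \right)}} = \frac{1}{-69} = - \frac{1}{69}$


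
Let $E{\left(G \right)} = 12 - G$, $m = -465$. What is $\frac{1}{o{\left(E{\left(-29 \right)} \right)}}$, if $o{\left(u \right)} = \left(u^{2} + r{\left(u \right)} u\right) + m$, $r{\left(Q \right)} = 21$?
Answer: $\frac{1}{2077} \approx 0.00048146$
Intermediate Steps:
$o{\left(u \right)} = -465 + u^{2} + 21 u$ ($o{\left(u \right)} = \left(u^{2} + 21 u\right) - 465 = -465 + u^{2} + 21 u$)
$\frac{1}{o{\left(E{\left(-29 \right)} \right)}} = \frac{1}{-465 + \left(12 - -29\right)^{2} + 21 \left(12 - -29\right)} = \frac{1}{-465 + \left(12 + 29\right)^{2} + 21 \left(12 + 29\right)} = \frac{1}{-465 + 41^{2} + 21 \cdot 41} = \frac{1}{-465 + 1681 + 861} = \frac{1}{2077}$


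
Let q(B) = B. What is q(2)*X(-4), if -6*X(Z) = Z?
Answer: 4/3 ≈ 1.3333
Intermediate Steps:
X(Z) = -Z/6
q(2)*X(-4) = 2*(-⅙*(-4)) = 2*(⅔) = 4/3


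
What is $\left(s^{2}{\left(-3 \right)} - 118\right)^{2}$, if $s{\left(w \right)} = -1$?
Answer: $13689$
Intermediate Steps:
$\left(s^{2}{\left(-3 \right)} - 118\right)^{2} = \left(\left(-1\right)^{2} - 118\right)^{2} = \left(1 - 118\right)^{2} = \left(-117\right)^{2} = 13689$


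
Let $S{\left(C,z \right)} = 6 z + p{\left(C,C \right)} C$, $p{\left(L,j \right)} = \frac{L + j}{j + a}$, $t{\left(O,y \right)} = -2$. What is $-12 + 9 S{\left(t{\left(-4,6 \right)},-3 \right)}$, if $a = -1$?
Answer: $-198$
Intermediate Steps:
$p{\left(L,j \right)} = \frac{L + j}{-1 + j}$ ($p{\left(L,j \right)} = \frac{L + j}{j - 1} = \frac{L + j}{-1 + j}$)
$S{\left(C,z \right)} = 6 z + \frac{2 C^{2}}{-1 + C}$ ($S{\left(C,z \right)} = 6 z + \frac{C + C}{-1 + C} C = 6 z + \frac{2 C}{-1 + C} C = 6 z + \frac{2 C^{2}}{-1 + C}$)
$-12 + 9 S{\left(t{\left(-4,6 \right)},-3 \right)} = -12 + 9 \frac{2 \left(\left(-2\right)^{2} + 3 \left(-3\right) \left(-1 - 2\right)\right)}{-1 - 2} = -12 + 9 \frac{2 \left(4 + 3 \left(-3\right) \left(-3\right)\right)}{-3} = -12 + 9 \cdot 2 \left(- \frac{1}{3}\right) \left(4 + 27\right) = -12 + 9 \cdot 2 \left(- \frac{1}{3}\right) 31 = -12 + 9 \left(- \frac{62}{3}\right) = -12 - 186 = -198$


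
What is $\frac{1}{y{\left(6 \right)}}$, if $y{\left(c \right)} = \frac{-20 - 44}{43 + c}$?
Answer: $- \frac{49}{64} \approx -0.76563$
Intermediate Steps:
$y{\left(c \right)} = - \frac{64}{43 + c}$
$\frac{1}{y{\left(6 \right)}} = \frac{1}{\left(-64\right) \frac{1}{43 + 6}} = \frac{1}{\left(-64\right) \frac{1}{49}} = \frac{1}{- \frac{64}{49}} = - \frac{49}{64}$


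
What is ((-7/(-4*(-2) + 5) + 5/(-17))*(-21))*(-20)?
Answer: -77280/221 ≈ -349.68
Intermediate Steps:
((-7/(-4*(-2) + 5) + 5/(-17))*(-21))*(-20) = ((-7/(8 + 5) + 5*(-1/17))*(-21))*(-20) = ((-7/13 - 5/17)*(-21))*(-20) = -184/221*(-21)*(-20) = (3864/221)*(-20) = -77280/221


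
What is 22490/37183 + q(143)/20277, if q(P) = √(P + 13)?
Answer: 22490/37183 + 2*√39/20277 ≈ 0.60546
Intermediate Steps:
q(P) = √(13 + P)
22490/37183 + q(143)/20277 = 22490/37183 + √(13 + 143)/20277 = 22490*(1/37183) + √156*(1/20277) = 22490/37183 + (2*√39)*(1/20277) = 22490/37183 + 2*√39/20277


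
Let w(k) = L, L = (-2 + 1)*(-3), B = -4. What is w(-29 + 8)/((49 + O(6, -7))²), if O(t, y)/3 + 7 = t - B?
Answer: 3/3364 ≈ 0.00089180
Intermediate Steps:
O(t, y) = -9 + 3*t (O(t, y) = -21 + 3*(t - 1*(-4)) = -21 + 3*(t + 4) = -21 + 3*(4 + t) = -21 + (12 + 3*t) = -9 + 3*t)
L = 3 (L = -1*(-3) = 3)
w(k) = 3
w(-29 + 8)/((49 + O(6, -7))²) = 3/((49 + (-9 + 3*6))²) = 3/((49 + (-9 + 18))²) = 3/((49 + 9)²) = 3/(58²) = 3/3364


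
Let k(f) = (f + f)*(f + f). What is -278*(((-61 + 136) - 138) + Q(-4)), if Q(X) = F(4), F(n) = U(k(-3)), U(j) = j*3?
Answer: -12510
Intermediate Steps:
k(f) = 4*f**2 (k(f) = (2*f)*(2*f) = 4*f**2)
U(j) = 3*j
F(n) = 108 (F(n) = 3*(4*(-3)**2) = 3*(4*9) = 3*36 = 108)
Q(X) = 108
-278*(((-61 + 136) - 138) + Q(-4)) = -278*(((-61 + 136) - 138) + 108) = -278*((75 - 138) + 108) = -278*(-63 + 108) = -278*45 = -12510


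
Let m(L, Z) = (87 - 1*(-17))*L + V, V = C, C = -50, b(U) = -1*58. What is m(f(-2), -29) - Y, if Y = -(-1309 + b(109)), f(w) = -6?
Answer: -2041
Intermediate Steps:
b(U) = -58
V = -50
m(L, Z) = -50 + 104*L (m(L, Z) = (87 - 1*(-17))*L - 50 = (87 + 17)*L - 50 = 104*L - 50 = -50 + 104*L)
Y = 1367 (Y = -(-1309 - 58) = -1*(-1367) = 1367)
m(f(-2), -29) - Y = (-50 + 104*(-6)) - 1*1367 = (-50 - 624) - 1367 = -674 - 1367 = -2041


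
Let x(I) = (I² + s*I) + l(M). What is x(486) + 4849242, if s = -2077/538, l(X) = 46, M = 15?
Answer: 1367490485/269 ≈ 5.0836e+6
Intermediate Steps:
s = -2077/538 (s = -2077*1/538 = -2077/538 ≈ -3.8606)
x(I) = 46 + I² - 2077*I/538 (x(I) = (I² - 2077*I/538) + 46 = 46 + I² - 2077*I/538)
x(486) + 4849242 = (46 + 486² - 2077/538*486) + 4849242 = (46 + 236196 - 504711/269) + 4849242 = 63044387/269 + 4849242 = 1367490485/269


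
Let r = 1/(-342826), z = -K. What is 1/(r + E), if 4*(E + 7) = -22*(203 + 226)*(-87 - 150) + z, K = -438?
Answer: 342826/191743953103 ≈ 1.7879e-6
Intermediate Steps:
z = 438 (z = -1*(-438) = 438)
r = -1/342826 ≈ -2.9169e-6
E = 559304 (E = -7 + (-22*(203 + 226)*(-87 - 150) + 438)/4 = -7 + (-9438*(-237) + 438)/4 = -7 + (-22*(-101673) + 438)/4 = -7 + (2236806 + 438)/4 = -7 + (¼)*2237244 = -7 + 559311 = 559304)
1/(r + E) = 1/(-1/342826 + 559304) = 1/(191743953103/342826) = 342826/191743953103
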